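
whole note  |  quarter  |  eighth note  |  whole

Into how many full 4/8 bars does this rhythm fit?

One bar of 4/8 = 4 eighth notes.
Express everything in eighth notes: whole note = 8; quarter = 2; eighth note = 1; whole = 8.
Adding: 8 + 2 + 1 + 8 = 19.
19 ÷ 4 = 4 complete bars with 3 left over.

4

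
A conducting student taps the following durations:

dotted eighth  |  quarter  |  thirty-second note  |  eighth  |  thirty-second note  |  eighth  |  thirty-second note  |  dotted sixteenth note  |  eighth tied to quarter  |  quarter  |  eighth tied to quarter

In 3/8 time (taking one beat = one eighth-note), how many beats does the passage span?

One eighth-note beat = 4 thirty-second notes.
Convert each value to thirty-second notes: dotted eighth = 6; quarter = 8; thirty-second note = 1; eighth = 4; thirty-second note = 1; eighth = 4; thirty-second note = 1; dotted sixteenth note = 3; eighth tied to quarter (eighth + quarter) = 12; quarter = 8; eighth tied to quarter (eighth + quarter) = 12.
Adding: 6 + 8 + 1 + 4 + 1 + 4 + 1 + 3 + 12 + 8 + 12 = 60.
60 ÷ 4 = 15 beats.

15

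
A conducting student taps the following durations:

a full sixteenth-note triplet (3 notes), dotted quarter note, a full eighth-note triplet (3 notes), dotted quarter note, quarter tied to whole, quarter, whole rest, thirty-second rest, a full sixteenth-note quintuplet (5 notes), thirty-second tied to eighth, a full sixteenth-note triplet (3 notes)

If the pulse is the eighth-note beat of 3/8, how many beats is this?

33.5

One eighth-note beat = 4 thirty-second notes.
In thirty-second notes: a full sixteenth-note triplet (3 notes) (three triplet sixteenths span one eighth) = 4; dotted quarter note = 12; a full eighth-note triplet (3 notes) (three triplet eighths span one quarter) = 8; dotted quarter note = 12; quarter tied to whole (quarter + whole) = 40; quarter = 8; whole rest = 32; thirty-second rest = 1; a full sixteenth-note quintuplet (5 notes) (five quintuplet sixteenths span one quarter) = 8; thirty-second tied to eighth (thirty-second + eighth) = 5; a full sixteenth-note triplet (3 notes) (three triplet sixteenths span one eighth) = 4.
Total: 4 + 12 + 8 + 12 + 40 + 8 + 32 + 1 + 8 + 5 + 4 = 134.
134 ÷ 4 = 33.5 beats.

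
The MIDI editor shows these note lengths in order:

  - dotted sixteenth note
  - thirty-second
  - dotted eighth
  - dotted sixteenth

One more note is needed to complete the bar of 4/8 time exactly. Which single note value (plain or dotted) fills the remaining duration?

dotted sixteenth note

The bar of 4/8 = 16 thirty-second notes.
Each duration in thirty-second notes: dotted sixteenth note = 3; thirty-second = 1; dotted eighth = 6; dotted sixteenth = 3.
Adding: 3 + 1 + 6 + 3 = 13.
Remaining: 16 − 13 = 3 thirty-second notes, which is a dotted sixteenth note.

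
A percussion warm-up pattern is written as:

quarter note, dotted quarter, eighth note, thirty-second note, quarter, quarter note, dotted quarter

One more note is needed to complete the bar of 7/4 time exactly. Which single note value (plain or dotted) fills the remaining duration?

The bar of 7/4 = 56 thirty-second notes.
Each duration in thirty-second notes: quarter note = 8; dotted quarter = 12; eighth note = 4; thirty-second note = 1; quarter = 8; quarter note = 8; dotted quarter = 12.
Sum: 8 + 12 + 4 + 1 + 8 + 8 + 12 = 53.
Remaining: 56 − 53 = 3 thirty-second notes, which is a dotted sixteenth note.

dotted sixteenth note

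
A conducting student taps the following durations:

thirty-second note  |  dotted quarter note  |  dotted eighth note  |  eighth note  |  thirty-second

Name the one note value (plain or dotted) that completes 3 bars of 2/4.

dotted half note

3 bars of 2/4 = 48 thirty-second notes.
In thirty-second notes: thirty-second note = 1; dotted quarter note = 12; dotted eighth note = 6; eighth note = 4; thirty-second = 1.
Altogether 1 + 12 + 6 + 4 + 1 = 24.
Remaining: 48 − 24 = 24 thirty-second notes, which is a dotted half note.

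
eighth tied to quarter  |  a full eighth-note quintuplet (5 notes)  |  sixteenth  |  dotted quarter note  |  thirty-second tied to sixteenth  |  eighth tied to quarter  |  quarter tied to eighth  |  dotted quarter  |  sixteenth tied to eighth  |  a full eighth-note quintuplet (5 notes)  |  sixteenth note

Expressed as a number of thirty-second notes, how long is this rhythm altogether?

Convert each value to thirty-second notes: eighth tied to quarter (eighth + quarter) = 12; a full eighth-note quintuplet (5 notes) (five quintuplet eighths span one half) = 16; sixteenth = 2; dotted quarter note = 12; thirty-second tied to sixteenth (thirty-second + sixteenth) = 3; eighth tied to quarter (eighth + quarter) = 12; quarter tied to eighth (quarter + eighth) = 12; dotted quarter = 12; sixteenth tied to eighth (sixteenth + eighth) = 6; a full eighth-note quintuplet (5 notes) (five quintuplet eighths span one half) = 16; sixteenth note = 2.
Total: 12 + 16 + 2 + 12 + 3 + 12 + 12 + 12 + 6 + 16 + 2 = 105 thirty-second notes.

105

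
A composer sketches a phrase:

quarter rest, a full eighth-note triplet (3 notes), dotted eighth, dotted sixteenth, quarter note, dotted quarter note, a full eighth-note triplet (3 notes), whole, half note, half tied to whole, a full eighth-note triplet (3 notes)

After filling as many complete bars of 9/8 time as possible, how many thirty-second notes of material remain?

13

One bar of 9/8 = 36 thirty-second notes.
Convert each value to thirty-second notes: quarter rest = 8; a full eighth-note triplet (3 notes) (three triplet eighths span one quarter) = 8; dotted eighth = 6; dotted sixteenth = 3; quarter note = 8; dotted quarter note = 12; a full eighth-note triplet (3 notes) (three triplet eighths span one quarter) = 8; whole = 32; half note = 16; half tied to whole (half + whole) = 48; a full eighth-note triplet (3 notes) (three triplet eighths span one quarter) = 8.
Total: 8 + 8 + 6 + 3 + 8 + 12 + 8 + 32 + 16 + 48 + 8 = 157.
157 ÷ 36 = 4 complete bars with 13 thirty-second notes remaining.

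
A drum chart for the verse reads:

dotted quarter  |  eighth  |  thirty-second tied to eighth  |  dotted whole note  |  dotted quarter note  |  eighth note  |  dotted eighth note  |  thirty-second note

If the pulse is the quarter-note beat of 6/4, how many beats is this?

11.5

One quarter-note beat = 8 thirty-second notes.
Working in thirty-second notes: dotted quarter = 12; eighth = 4; thirty-second tied to eighth (thirty-second + eighth) = 5; dotted whole note = 48; dotted quarter note = 12; eighth note = 4; dotted eighth note = 6; thirty-second note = 1.
Altogether 12 + 4 + 5 + 48 + 12 + 4 + 6 + 1 = 92.
92 ÷ 8 = 11.5 beats.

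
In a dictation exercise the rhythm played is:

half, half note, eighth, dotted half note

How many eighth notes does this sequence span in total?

Convert each value to eighth notes: half = 4; half note = 4; eighth = 1; dotted half note = 6.
Total: 4 + 4 + 1 + 6 = 15 eighth notes.

15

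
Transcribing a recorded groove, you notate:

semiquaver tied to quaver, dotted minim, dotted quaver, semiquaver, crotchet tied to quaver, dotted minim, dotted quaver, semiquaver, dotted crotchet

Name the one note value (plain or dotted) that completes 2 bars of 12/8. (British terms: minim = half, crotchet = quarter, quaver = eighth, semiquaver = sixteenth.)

2 bars of 12/8 = 48 sixteenth notes.
Working in sixteenth notes: semiquaver tied to quaver (semiquaver + quaver) = 3; dotted minim = 12; dotted quaver = 3; semiquaver = 1; crotchet tied to quaver (crotchet + quaver) = 6; dotted minim = 12; dotted quaver = 3; semiquaver = 1; dotted crotchet = 6.
Total: 3 + 12 + 3 + 1 + 6 + 12 + 3 + 1 + 6 = 47.
Remaining: 48 − 47 = 1 sixteenth note, which is a sixteenth note.

sixteenth note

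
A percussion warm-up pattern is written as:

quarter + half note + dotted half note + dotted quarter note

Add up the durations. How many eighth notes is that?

15

Working in eighth notes: quarter = 2; half note = 4; dotted half note = 6; dotted quarter note = 3.
Sum: 2 + 4 + 6 + 3 = 15 eighth notes.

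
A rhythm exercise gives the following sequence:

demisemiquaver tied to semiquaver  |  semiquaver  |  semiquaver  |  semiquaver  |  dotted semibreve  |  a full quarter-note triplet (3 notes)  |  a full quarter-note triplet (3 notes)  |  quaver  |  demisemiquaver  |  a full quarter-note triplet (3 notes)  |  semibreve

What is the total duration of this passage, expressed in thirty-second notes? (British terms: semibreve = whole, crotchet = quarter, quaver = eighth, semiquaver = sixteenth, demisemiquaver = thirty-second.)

Convert each value to thirty-second notes: demisemiquaver tied to semiquaver (demisemiquaver + semiquaver) = 3; semiquaver = 2; semiquaver = 2; semiquaver = 2; dotted semibreve = 48; a full quarter-note triplet (3 notes) (three triplet quarters span one half) = 16; a full quarter-note triplet (3 notes) (three triplet quarters span one half) = 16; quaver = 4; demisemiquaver = 1; a full quarter-note triplet (3 notes) (three triplet quarters span one half) = 16; semibreve = 32.
Sum: 3 + 2 + 2 + 2 + 48 + 16 + 16 + 4 + 1 + 16 + 32 = 142 thirty-second notes.

142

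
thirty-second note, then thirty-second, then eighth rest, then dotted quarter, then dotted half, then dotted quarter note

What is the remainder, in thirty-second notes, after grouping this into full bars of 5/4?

14

One bar of 5/4 = 40 thirty-second notes.
Each duration in thirty-second notes: thirty-second note = 1; thirty-second = 1; eighth rest = 4; dotted quarter = 12; dotted half = 24; dotted quarter note = 12.
Sum: 1 + 1 + 4 + 12 + 24 + 12 = 54.
54 ÷ 40 = 1 complete bar with 14 thirty-second notes remaining.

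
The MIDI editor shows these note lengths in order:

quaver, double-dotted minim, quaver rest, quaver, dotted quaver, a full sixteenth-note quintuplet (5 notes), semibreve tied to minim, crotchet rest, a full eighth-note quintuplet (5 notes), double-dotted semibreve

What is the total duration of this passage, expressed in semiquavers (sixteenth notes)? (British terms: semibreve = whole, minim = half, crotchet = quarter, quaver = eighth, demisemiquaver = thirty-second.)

Working in sixteenth notes: quaver = 2; double-dotted minim = 14; quaver rest = 2; quaver = 2; dotted quaver = 3; a full sixteenth-note quintuplet (5 notes) (five quintuplet sixteenths span one quarter) = 4; semibreve tied to minim (semibreve + minim) = 24; crotchet rest = 4; a full eighth-note quintuplet (5 notes) (five quintuplet eighths span one half) = 8; double-dotted semibreve = 28.
Altogether 2 + 14 + 2 + 2 + 3 + 4 + 24 + 4 + 8 + 28 = 91 sixteenth notes.

91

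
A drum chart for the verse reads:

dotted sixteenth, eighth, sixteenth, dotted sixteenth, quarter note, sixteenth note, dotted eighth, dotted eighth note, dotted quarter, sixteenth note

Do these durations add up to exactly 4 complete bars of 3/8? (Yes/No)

Yes

One bar of 3/8 = 12 thirty-second notes, so 4 bars = 48.
Each duration in thirty-second notes: dotted sixteenth = 3; eighth = 4; sixteenth = 2; dotted sixteenth = 3; quarter note = 8; sixteenth note = 2; dotted eighth = 6; dotted eighth note = 6; dotted quarter = 12; sixteenth note = 2.
Adding: 3 + 4 + 2 + 3 + 8 + 2 + 6 + 6 + 12 + 2 = 48.
48 equals 48, so the answer is Yes.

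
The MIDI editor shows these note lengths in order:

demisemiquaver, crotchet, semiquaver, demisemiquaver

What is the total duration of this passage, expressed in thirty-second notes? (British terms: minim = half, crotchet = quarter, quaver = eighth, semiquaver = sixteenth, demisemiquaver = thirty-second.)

12

In thirty-second notes: demisemiquaver = 1; crotchet = 8; semiquaver = 2; demisemiquaver = 1.
Adding: 1 + 8 + 2 + 1 = 12 thirty-second notes.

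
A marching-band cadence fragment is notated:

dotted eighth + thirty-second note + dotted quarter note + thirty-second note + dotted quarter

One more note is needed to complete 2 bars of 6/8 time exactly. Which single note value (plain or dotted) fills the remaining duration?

half note

2 bars of 6/8 = 48 thirty-second notes.
Express everything in thirty-second notes: dotted eighth = 6; thirty-second note = 1; dotted quarter note = 12; thirty-second note = 1; dotted quarter = 12.
Total: 6 + 1 + 12 + 1 + 12 = 32.
Remaining: 48 − 32 = 16 thirty-second notes, which is a half note.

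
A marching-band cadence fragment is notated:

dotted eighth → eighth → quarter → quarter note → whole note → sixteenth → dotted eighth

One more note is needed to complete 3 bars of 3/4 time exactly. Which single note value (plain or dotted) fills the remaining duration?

dotted eighth note

3 bars of 3/4 = 36 sixteenth notes.
Express everything in sixteenth notes: dotted eighth = 3; eighth = 2; quarter = 4; quarter note = 4; whole note = 16; sixteenth = 1; dotted eighth = 3.
Sum: 3 + 2 + 4 + 4 + 16 + 1 + 3 = 33.
Remaining: 36 − 33 = 3 sixteenth notes, which is a dotted eighth note.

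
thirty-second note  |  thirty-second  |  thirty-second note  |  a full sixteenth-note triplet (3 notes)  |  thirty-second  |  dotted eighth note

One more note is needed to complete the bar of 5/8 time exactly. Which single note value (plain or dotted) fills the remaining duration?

dotted eighth note

The bar of 5/8 = 20 thirty-second notes.
In thirty-second notes: thirty-second note = 1; thirty-second = 1; thirty-second note = 1; a full sixteenth-note triplet (3 notes) (three triplet sixteenths span one eighth) = 4; thirty-second = 1; dotted eighth note = 6.
Total: 1 + 1 + 1 + 4 + 1 + 6 = 14.
Remaining: 20 − 14 = 6 thirty-second notes, which is a dotted eighth note.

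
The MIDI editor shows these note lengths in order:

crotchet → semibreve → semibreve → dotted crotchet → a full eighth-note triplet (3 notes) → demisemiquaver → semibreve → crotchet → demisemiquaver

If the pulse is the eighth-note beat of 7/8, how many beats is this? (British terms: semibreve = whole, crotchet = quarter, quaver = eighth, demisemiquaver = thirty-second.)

One eighth-note beat = 4 thirty-second notes.
Express everything in thirty-second notes: crotchet = 8; semibreve = 32; semibreve = 32; dotted crotchet = 12; a full eighth-note triplet (3 notes) (three triplet eighths span one quarter) = 8; demisemiquaver = 1; semibreve = 32; crotchet = 8; demisemiquaver = 1.
Altogether 8 + 32 + 32 + 12 + 8 + 1 + 32 + 8 + 1 = 134.
134 ÷ 4 = 33.5 beats.

33.5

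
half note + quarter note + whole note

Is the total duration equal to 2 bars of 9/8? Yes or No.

No

One bar of 9/8 = 9 eighth notes, so 2 bars = 18.
Each duration in eighth notes: half note = 4; quarter note = 2; whole note = 8.
Altogether 4 + 2 + 8 = 14.
14 falls short of 18, so the answer is No.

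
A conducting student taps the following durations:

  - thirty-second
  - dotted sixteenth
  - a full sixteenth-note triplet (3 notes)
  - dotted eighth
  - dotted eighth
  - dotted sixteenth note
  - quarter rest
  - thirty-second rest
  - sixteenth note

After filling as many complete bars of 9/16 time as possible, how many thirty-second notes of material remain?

One bar of 9/16 = 18 thirty-second notes.
Convert each value to thirty-second notes: thirty-second = 1; dotted sixteenth = 3; a full sixteenth-note triplet (3 notes) (three triplet sixteenths span one eighth) = 4; dotted eighth = 6; dotted eighth = 6; dotted sixteenth note = 3; quarter rest = 8; thirty-second rest = 1; sixteenth note = 2.
Sum: 1 + 3 + 4 + 6 + 6 + 3 + 8 + 1 + 2 = 34.
34 ÷ 18 = 1 complete bar with 16 thirty-second notes remaining.

16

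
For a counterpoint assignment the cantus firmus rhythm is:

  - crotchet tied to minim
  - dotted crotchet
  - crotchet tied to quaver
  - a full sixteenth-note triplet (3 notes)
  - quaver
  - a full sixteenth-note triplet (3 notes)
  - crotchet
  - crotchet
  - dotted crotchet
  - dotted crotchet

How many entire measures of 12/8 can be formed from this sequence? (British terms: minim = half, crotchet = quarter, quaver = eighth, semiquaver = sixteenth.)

One bar of 12/8 = 12 eighth notes.
Working in eighth notes: crotchet tied to minim (crotchet + minim) = 6; dotted crotchet = 3; crotchet tied to quaver (crotchet + quaver) = 3; a full sixteenth-note triplet (3 notes) (three triplet sixteenths span one eighth) = 1; quaver = 1; a full sixteenth-note triplet (3 notes) (three triplet sixteenths span one eighth) = 1; crotchet = 2; crotchet = 2; dotted crotchet = 3; dotted crotchet = 3.
Total: 6 + 3 + 3 + 1 + 1 + 1 + 2 + 2 + 3 + 3 = 25.
25 ÷ 12 = 2 complete bars with 1 left over.

2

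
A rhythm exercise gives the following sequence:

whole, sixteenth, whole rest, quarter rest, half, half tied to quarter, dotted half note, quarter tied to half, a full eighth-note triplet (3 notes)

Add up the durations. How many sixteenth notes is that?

In sixteenth notes: whole = 16; sixteenth = 1; whole rest = 16; quarter rest = 4; half = 8; half tied to quarter (half + quarter) = 12; dotted half note = 12; quarter tied to half (quarter + half) = 12; a full eighth-note triplet (3 notes) (three triplet eighths span one quarter) = 4.
Sum: 16 + 1 + 16 + 4 + 8 + 12 + 12 + 12 + 4 = 85 sixteenth notes.

85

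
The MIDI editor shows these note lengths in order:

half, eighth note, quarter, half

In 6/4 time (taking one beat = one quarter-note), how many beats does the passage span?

5.5

One quarter-note beat = 2 eighth notes.
Each duration in eighth notes: half = 4; eighth note = 1; quarter = 2; half = 4.
Altogether 4 + 1 + 2 + 4 = 11.
11 ÷ 2 = 5.5 beats.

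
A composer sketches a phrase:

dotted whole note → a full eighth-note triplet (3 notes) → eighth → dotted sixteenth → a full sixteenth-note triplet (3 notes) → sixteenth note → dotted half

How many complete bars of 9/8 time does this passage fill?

One bar of 9/8 = 36 thirty-second notes.
Convert each value to thirty-second notes: dotted whole note = 48; a full eighth-note triplet (3 notes) (three triplet eighths span one quarter) = 8; eighth = 4; dotted sixteenth = 3; a full sixteenth-note triplet (3 notes) (three triplet sixteenths span one eighth) = 4; sixteenth note = 2; dotted half = 24.
Adding: 48 + 8 + 4 + 3 + 4 + 2 + 24 = 93.
93 ÷ 36 = 2 complete bars with 21 left over.

2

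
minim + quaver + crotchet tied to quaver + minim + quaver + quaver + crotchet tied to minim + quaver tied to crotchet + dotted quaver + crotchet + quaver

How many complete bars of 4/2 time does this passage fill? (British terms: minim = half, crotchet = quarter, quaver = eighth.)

One bar of 4/2 = 32 sixteenth notes.
Convert each value to sixteenth notes: minim = 8; quaver = 2; crotchet tied to quaver (crotchet + quaver) = 6; minim = 8; quaver = 2; quaver = 2; crotchet tied to minim (crotchet + minim) = 12; quaver tied to crotchet (quaver + crotchet) = 6; dotted quaver = 3; crotchet = 4; quaver = 2.
Adding: 8 + 2 + 6 + 8 + 2 + 2 + 12 + 6 + 3 + 4 + 2 = 55.
55 ÷ 32 = 1 complete bar with 23 left over.

1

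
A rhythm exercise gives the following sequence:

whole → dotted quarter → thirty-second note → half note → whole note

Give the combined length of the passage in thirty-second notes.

Working in thirty-second notes: whole = 32; dotted quarter = 12; thirty-second note = 1; half note = 16; whole note = 32.
Adding: 32 + 12 + 1 + 16 + 32 = 93 thirty-second notes.

93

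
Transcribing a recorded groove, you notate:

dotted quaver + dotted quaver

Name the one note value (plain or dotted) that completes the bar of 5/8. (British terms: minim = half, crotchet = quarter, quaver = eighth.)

quarter note

The bar of 5/8 = 10 sixteenth notes.
In sixteenth notes: dotted quaver = 3; dotted quaver = 3.
Sum: 3 + 3 = 6.
Remaining: 10 − 6 = 4 sixteenth notes, which is a quarter note.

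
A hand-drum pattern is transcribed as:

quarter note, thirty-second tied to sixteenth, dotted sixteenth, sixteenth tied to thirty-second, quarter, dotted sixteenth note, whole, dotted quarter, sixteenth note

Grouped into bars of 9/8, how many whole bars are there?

One bar of 9/8 = 36 thirty-second notes.
Working in thirty-second notes: quarter note = 8; thirty-second tied to sixteenth (thirty-second + sixteenth) = 3; dotted sixteenth = 3; sixteenth tied to thirty-second (sixteenth + thirty-second) = 3; quarter = 8; dotted sixteenth note = 3; whole = 32; dotted quarter = 12; sixteenth note = 2.
Altogether 8 + 3 + 3 + 3 + 8 + 3 + 32 + 12 + 2 = 74.
74 ÷ 36 = 2 complete bars with 2 left over.

2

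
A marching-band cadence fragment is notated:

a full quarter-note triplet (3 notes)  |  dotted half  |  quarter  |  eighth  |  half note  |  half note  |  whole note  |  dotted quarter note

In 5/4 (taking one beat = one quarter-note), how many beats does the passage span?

16

One quarter-note beat = 2 eighth notes.
Each duration in eighth notes: a full quarter-note triplet (3 notes) (three triplet quarters span one half) = 4; dotted half = 6; quarter = 2; eighth = 1; half note = 4; half note = 4; whole note = 8; dotted quarter note = 3.
Adding: 4 + 6 + 2 + 1 + 4 + 4 + 8 + 3 = 32.
32 ÷ 2 = 16 beats.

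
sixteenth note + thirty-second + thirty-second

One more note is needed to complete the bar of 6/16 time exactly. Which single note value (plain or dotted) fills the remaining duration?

quarter note

The bar of 6/16 = 12 thirty-second notes.
Each duration in thirty-second notes: sixteenth note = 2; thirty-second = 1; thirty-second = 1.
Sum: 2 + 1 + 1 = 4.
Remaining: 12 − 4 = 8 thirty-second notes, which is a quarter note.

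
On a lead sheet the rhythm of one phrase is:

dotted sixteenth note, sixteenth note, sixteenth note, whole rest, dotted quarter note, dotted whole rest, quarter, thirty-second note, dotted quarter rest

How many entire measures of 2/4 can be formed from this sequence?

One bar of 2/4 = 16 thirty-second notes.
In thirty-second notes: dotted sixteenth note = 3; sixteenth note = 2; sixteenth note = 2; whole rest = 32; dotted quarter note = 12; dotted whole rest = 48; quarter = 8; thirty-second note = 1; dotted quarter rest = 12.
Adding: 3 + 2 + 2 + 32 + 12 + 48 + 8 + 1 + 12 = 120.
120 ÷ 16 = 7 complete bars with 8 left over.

7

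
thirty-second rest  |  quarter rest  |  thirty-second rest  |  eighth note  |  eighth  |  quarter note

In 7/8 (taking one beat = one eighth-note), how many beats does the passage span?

6.5

One eighth-note beat = 4 thirty-second notes.
In thirty-second notes: thirty-second rest = 1; quarter rest = 8; thirty-second rest = 1; eighth note = 4; eighth = 4; quarter note = 8.
Total: 1 + 8 + 1 + 4 + 4 + 8 = 26.
26 ÷ 4 = 6.5 beats.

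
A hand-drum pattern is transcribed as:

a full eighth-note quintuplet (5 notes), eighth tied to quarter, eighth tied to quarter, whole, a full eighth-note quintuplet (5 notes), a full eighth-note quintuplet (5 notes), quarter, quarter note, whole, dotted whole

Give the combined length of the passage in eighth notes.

50

In eighth notes: a full eighth-note quintuplet (5 notes) (five quintuplet eighths span one half) = 4; eighth tied to quarter (eighth + quarter) = 3; eighth tied to quarter (eighth + quarter) = 3; whole = 8; a full eighth-note quintuplet (5 notes) (five quintuplet eighths span one half) = 4; a full eighth-note quintuplet (5 notes) (five quintuplet eighths span one half) = 4; quarter = 2; quarter note = 2; whole = 8; dotted whole = 12.
Sum: 4 + 3 + 3 + 8 + 4 + 4 + 2 + 2 + 8 + 12 = 50 eighth notes.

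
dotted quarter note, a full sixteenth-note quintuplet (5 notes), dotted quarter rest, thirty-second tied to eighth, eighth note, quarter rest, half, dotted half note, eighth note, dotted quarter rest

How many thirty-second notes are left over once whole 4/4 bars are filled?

One bar of 4/4 = 32 thirty-second notes.
In thirty-second notes: dotted quarter note = 12; a full sixteenth-note quintuplet (5 notes) (five quintuplet sixteenths span one quarter) = 8; dotted quarter rest = 12; thirty-second tied to eighth (thirty-second + eighth) = 5; eighth note = 4; quarter rest = 8; half = 16; dotted half note = 24; eighth note = 4; dotted quarter rest = 12.
Total: 12 + 8 + 12 + 5 + 4 + 8 + 16 + 24 + 4 + 12 = 105.
105 ÷ 32 = 3 complete bars with 9 thirty-second notes remaining.

9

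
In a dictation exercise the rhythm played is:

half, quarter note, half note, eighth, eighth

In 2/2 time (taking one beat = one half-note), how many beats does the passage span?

3

One half-note beat = 4 eighth notes.
Convert each value to eighth notes: half = 4; quarter note = 2; half note = 4; eighth = 1; eighth = 1.
Total: 4 + 2 + 4 + 1 + 1 = 12.
12 ÷ 4 = 3 beats.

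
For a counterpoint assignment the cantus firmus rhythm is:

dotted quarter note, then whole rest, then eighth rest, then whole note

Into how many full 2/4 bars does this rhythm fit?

One bar of 2/4 = 4 eighth notes.
In eighth notes: dotted quarter note = 3; whole rest = 8; eighth rest = 1; whole note = 8.
Adding: 3 + 8 + 1 + 8 = 20.
20 ÷ 4 = 5 complete bars with 0 left over.

5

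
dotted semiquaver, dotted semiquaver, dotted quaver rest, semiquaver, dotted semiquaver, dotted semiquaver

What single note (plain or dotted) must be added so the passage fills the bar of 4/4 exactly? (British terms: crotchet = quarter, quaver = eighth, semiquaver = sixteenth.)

dotted quarter note

The bar of 4/4 = 32 thirty-second notes.
In thirty-second notes: dotted semiquaver = 3; dotted semiquaver = 3; dotted quaver rest = 6; semiquaver = 2; dotted semiquaver = 3; dotted semiquaver = 3.
Sum: 3 + 3 + 6 + 2 + 3 + 3 = 20.
Remaining: 32 − 20 = 12 thirty-second notes, which is a dotted quarter note.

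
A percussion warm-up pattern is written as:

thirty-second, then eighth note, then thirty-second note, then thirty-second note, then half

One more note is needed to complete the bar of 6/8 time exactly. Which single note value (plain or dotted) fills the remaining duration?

The bar of 6/8 = 24 thirty-second notes.
Working in thirty-second notes: thirty-second = 1; eighth note = 4; thirty-second note = 1; thirty-second note = 1; half = 16.
Adding: 1 + 4 + 1 + 1 + 16 = 23.
Remaining: 24 − 23 = 1 thirty-second note, which is a thirty-second note.

thirty-second note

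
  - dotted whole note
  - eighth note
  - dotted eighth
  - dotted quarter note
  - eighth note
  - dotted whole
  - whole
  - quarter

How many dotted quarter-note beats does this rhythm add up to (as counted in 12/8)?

13.5

One dotted quarter-note beat = 6 sixteenth notes.
Convert each value to sixteenth notes: dotted whole note = 24; eighth note = 2; dotted eighth = 3; dotted quarter note = 6; eighth note = 2; dotted whole = 24; whole = 16; quarter = 4.
Altogether 24 + 2 + 3 + 6 + 2 + 24 + 16 + 4 = 81.
81 ÷ 6 = 13.5 beats.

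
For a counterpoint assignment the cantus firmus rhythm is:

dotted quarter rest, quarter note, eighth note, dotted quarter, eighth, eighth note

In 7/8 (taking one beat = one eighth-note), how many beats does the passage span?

11

One eighth-note beat = 2 sixteenth notes.
In sixteenth notes: dotted quarter rest = 6; quarter note = 4; eighth note = 2; dotted quarter = 6; eighth = 2; eighth note = 2.
Sum: 6 + 4 + 2 + 6 + 2 + 2 = 22.
22 ÷ 2 = 11 beats.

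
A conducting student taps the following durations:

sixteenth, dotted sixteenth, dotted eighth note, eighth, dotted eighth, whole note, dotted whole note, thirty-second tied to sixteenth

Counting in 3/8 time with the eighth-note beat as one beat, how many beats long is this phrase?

One eighth-note beat = 4 thirty-second notes.
Convert each value to thirty-second notes: sixteenth = 2; dotted sixteenth = 3; dotted eighth note = 6; eighth = 4; dotted eighth = 6; whole note = 32; dotted whole note = 48; thirty-second tied to sixteenth (thirty-second + sixteenth) = 3.
Total: 2 + 3 + 6 + 4 + 6 + 32 + 48 + 3 = 104.
104 ÷ 4 = 26 beats.

26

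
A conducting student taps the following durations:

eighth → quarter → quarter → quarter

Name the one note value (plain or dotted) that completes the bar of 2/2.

The bar of 2/2 = 8 eighth notes.
Express everything in eighth notes: eighth = 1; quarter = 2; quarter = 2; quarter = 2.
Sum: 1 + 2 + 2 + 2 = 7.
Remaining: 8 − 7 = 1 eighth note, which is a eighth note.

eighth note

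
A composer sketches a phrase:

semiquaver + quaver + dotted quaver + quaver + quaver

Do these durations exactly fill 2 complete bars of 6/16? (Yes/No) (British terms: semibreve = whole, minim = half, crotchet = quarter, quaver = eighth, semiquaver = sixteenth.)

No

One bar of 6/16 = 6 sixteenth notes, so 2 bars = 12.
In sixteenth notes: semiquaver = 1; quaver = 2; dotted quaver = 3; quaver = 2; quaver = 2.
Total: 1 + 2 + 3 + 2 + 2 = 10.
10 falls short of 12, so the answer is No.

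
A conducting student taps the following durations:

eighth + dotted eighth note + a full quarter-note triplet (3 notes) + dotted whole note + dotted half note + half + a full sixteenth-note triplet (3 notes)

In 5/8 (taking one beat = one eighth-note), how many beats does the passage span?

One eighth-note beat = 2 sixteenth notes.
Working in sixteenth notes: eighth = 2; dotted eighth note = 3; a full quarter-note triplet (3 notes) (three triplet quarters span one half) = 8; dotted whole note = 24; dotted half note = 12; half = 8; a full sixteenth-note triplet (3 notes) (three triplet sixteenths span one eighth) = 2.
Altogether 2 + 3 + 8 + 24 + 12 + 8 + 2 = 59.
59 ÷ 2 = 29.5 beats.

29.5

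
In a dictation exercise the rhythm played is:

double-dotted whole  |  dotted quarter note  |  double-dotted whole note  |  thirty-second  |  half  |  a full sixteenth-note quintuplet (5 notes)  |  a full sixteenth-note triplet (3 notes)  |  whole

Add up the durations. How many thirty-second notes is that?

185

Convert each value to thirty-second notes: double-dotted whole = 56; dotted quarter note = 12; double-dotted whole note = 56; thirty-second = 1; half = 16; a full sixteenth-note quintuplet (5 notes) (five quintuplet sixteenths span one quarter) = 8; a full sixteenth-note triplet (3 notes) (three triplet sixteenths span one eighth) = 4; whole = 32.
Adding: 56 + 12 + 56 + 1 + 16 + 8 + 4 + 32 = 185 thirty-second notes.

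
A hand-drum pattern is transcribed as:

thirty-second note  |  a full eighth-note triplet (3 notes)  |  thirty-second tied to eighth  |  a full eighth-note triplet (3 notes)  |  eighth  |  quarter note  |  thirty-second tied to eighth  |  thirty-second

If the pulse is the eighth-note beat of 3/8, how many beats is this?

One eighth-note beat = 4 thirty-second notes.
Express everything in thirty-second notes: thirty-second note = 1; a full eighth-note triplet (3 notes) (three triplet eighths span one quarter) = 8; thirty-second tied to eighth (thirty-second + eighth) = 5; a full eighth-note triplet (3 notes) (three triplet eighths span one quarter) = 8; eighth = 4; quarter note = 8; thirty-second tied to eighth (thirty-second + eighth) = 5; thirty-second = 1.
Total: 1 + 8 + 5 + 8 + 4 + 8 + 5 + 1 = 40.
40 ÷ 4 = 10 beats.

10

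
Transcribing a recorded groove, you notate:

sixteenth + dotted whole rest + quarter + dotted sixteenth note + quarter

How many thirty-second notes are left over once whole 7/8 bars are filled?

13

One bar of 7/8 = 28 thirty-second notes.
Express everything in thirty-second notes: sixteenth = 2; dotted whole rest = 48; quarter = 8; dotted sixteenth note = 3; quarter = 8.
Altogether 2 + 48 + 8 + 3 + 8 = 69.
69 ÷ 28 = 2 complete bars with 13 thirty-second notes remaining.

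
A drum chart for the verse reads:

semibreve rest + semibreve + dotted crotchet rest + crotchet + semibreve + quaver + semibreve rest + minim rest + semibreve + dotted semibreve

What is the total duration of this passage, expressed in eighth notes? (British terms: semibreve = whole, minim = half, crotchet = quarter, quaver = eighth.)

Convert each value to eighth notes: semibreve rest = 8; semibreve = 8; dotted crotchet rest = 3; crotchet = 2; semibreve = 8; quaver = 1; semibreve rest = 8; minim rest = 4; semibreve = 8; dotted semibreve = 12.
Adding: 8 + 8 + 3 + 2 + 8 + 1 + 8 + 4 + 8 + 12 = 62 eighth notes.

62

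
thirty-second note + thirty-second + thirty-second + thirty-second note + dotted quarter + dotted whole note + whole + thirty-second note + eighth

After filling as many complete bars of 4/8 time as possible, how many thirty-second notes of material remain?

One bar of 4/8 = 16 thirty-second notes.
In thirty-second notes: thirty-second note = 1; thirty-second = 1; thirty-second = 1; thirty-second note = 1; dotted quarter = 12; dotted whole note = 48; whole = 32; thirty-second note = 1; eighth = 4.
Sum: 1 + 1 + 1 + 1 + 12 + 48 + 32 + 1 + 4 = 101.
101 ÷ 16 = 6 complete bars with 5 thirty-second notes remaining.

5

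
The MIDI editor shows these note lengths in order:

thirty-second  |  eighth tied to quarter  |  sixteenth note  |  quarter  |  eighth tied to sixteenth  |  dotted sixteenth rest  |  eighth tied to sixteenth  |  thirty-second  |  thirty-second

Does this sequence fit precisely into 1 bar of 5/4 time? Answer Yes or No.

Yes

One bar of 5/4 = 40 thirty-second notes.
Express everything in thirty-second notes: thirty-second = 1; eighth tied to quarter (eighth + quarter) = 12; sixteenth note = 2; quarter = 8; eighth tied to sixteenth (eighth + sixteenth) = 6; dotted sixteenth rest = 3; eighth tied to sixteenth (eighth + sixteenth) = 6; thirty-second = 1; thirty-second = 1.
Adding: 1 + 12 + 2 + 8 + 6 + 3 + 6 + 1 + 1 = 40.
40 equals 40, so the answer is Yes.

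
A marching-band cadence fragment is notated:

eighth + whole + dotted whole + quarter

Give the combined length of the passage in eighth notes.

23

Express everything in eighth notes: eighth = 1; whole = 8; dotted whole = 12; quarter = 2.
Altogether 1 + 8 + 12 + 2 = 23 eighth notes.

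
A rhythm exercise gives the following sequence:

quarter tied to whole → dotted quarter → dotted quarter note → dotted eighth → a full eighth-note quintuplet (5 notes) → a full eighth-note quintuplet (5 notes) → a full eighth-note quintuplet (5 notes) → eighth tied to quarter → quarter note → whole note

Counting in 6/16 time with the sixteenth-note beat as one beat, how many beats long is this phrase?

One sixteenth-note beat = 2 thirty-second notes.
Convert each value to thirty-second notes: quarter tied to whole (quarter + whole) = 40; dotted quarter = 12; dotted quarter note = 12; dotted eighth = 6; a full eighth-note quintuplet (5 notes) (five quintuplet eighths span one half) = 16; a full eighth-note quintuplet (5 notes) (five quintuplet eighths span one half) = 16; a full eighth-note quintuplet (5 notes) (five quintuplet eighths span one half) = 16; eighth tied to quarter (eighth + quarter) = 12; quarter note = 8; whole note = 32.
Total: 40 + 12 + 12 + 6 + 16 + 16 + 16 + 12 + 8 + 32 = 170.
170 ÷ 2 = 85 beats.

85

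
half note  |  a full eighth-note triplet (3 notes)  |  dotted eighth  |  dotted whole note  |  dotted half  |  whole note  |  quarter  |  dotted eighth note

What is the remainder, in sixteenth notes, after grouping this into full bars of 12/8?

2

One bar of 12/8 = 24 sixteenth notes.
Each duration in sixteenth notes: half note = 8; a full eighth-note triplet (3 notes) (three triplet eighths span one quarter) = 4; dotted eighth = 3; dotted whole note = 24; dotted half = 12; whole note = 16; quarter = 4; dotted eighth note = 3.
Sum: 8 + 4 + 3 + 24 + 12 + 16 + 4 + 3 = 74.
74 ÷ 24 = 3 complete bars with 2 sixteenth notes remaining.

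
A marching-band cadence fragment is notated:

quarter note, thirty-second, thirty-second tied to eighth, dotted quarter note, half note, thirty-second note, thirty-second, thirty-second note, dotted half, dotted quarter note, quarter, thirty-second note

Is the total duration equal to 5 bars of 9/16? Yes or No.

Yes

One bar of 9/16 = 18 thirty-second notes, so 5 bars = 90.
Each duration in thirty-second notes: quarter note = 8; thirty-second = 1; thirty-second tied to eighth (thirty-second + eighth) = 5; dotted quarter note = 12; half note = 16; thirty-second note = 1; thirty-second = 1; thirty-second note = 1; dotted half = 24; dotted quarter note = 12; quarter = 8; thirty-second note = 1.
Altogether 8 + 1 + 5 + 12 + 16 + 1 + 1 + 1 + 24 + 12 + 8 + 1 = 90.
90 equals 90, so the answer is Yes.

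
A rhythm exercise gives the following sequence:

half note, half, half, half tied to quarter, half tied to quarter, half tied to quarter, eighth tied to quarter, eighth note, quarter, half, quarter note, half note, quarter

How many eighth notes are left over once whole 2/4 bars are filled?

0

One bar of 2/4 = 4 eighth notes.
Convert each value to eighth notes: half note = 4; half = 4; half = 4; half tied to quarter (half + quarter) = 6; half tied to quarter (half + quarter) = 6; half tied to quarter (half + quarter) = 6; eighth tied to quarter (eighth + quarter) = 3; eighth note = 1; quarter = 2; half = 4; quarter note = 2; half note = 4; quarter = 2.
Altogether 4 + 4 + 4 + 6 + 6 + 6 + 3 + 1 + 2 + 4 + 2 + 4 + 2 = 48.
48 ÷ 4 = 12 complete bars with 0 eighth notes remaining.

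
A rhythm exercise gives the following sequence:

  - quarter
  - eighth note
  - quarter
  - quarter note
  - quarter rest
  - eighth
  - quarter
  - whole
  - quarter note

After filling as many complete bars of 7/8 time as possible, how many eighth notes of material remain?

1

One bar of 7/8 = 7 eighth notes.
In eighth notes: quarter = 2; eighth note = 1; quarter = 2; quarter note = 2; quarter rest = 2; eighth = 1; quarter = 2; whole = 8; quarter note = 2.
Altogether 2 + 1 + 2 + 2 + 2 + 1 + 2 + 8 + 2 = 22.
22 ÷ 7 = 3 complete bars with 1 eighth note remaining.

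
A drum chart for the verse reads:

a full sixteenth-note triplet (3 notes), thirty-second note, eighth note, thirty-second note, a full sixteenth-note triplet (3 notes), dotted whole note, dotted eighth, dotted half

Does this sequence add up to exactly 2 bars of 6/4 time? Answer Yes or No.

No

One bar of 6/4 = 48 thirty-second notes, so 2 bars = 96.
Each duration in thirty-second notes: a full sixteenth-note triplet (3 notes) (three triplet sixteenths span one eighth) = 4; thirty-second note = 1; eighth note = 4; thirty-second note = 1; a full sixteenth-note triplet (3 notes) (three triplet sixteenths span one eighth) = 4; dotted whole note = 48; dotted eighth = 6; dotted half = 24.
Adding: 4 + 1 + 4 + 1 + 4 + 48 + 6 + 24 = 92.
92 falls short of 96, so the answer is No.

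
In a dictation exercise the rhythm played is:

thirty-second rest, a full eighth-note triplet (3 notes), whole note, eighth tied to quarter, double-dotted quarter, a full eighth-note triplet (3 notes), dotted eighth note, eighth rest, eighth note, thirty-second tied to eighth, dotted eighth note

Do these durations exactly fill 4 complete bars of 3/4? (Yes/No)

One bar of 3/4 = 24 thirty-second notes, so 4 bars = 96.
In thirty-second notes: thirty-second rest = 1; a full eighth-note triplet (3 notes) (three triplet eighths span one quarter) = 8; whole note = 32; eighth tied to quarter (eighth + quarter) = 12; double-dotted quarter = 14; a full eighth-note triplet (3 notes) (three triplet eighths span one quarter) = 8; dotted eighth note = 6; eighth rest = 4; eighth note = 4; thirty-second tied to eighth (thirty-second + eighth) = 5; dotted eighth note = 6.
Total: 1 + 8 + 32 + 12 + 14 + 8 + 6 + 4 + 4 + 5 + 6 = 100.
100 exceeds 96, so the answer is No.

No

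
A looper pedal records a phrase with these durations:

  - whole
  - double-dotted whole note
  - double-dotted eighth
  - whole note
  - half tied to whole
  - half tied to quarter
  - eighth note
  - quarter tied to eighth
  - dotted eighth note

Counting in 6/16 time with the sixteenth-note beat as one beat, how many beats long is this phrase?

110.5

One sixteenth-note beat = 2 thirty-second notes.
In thirty-second notes: whole = 32; double-dotted whole note = 56; double-dotted eighth = 7; whole note = 32; half tied to whole (half + whole) = 48; half tied to quarter (half + quarter) = 24; eighth note = 4; quarter tied to eighth (quarter + eighth) = 12; dotted eighth note = 6.
Altogether 32 + 56 + 7 + 32 + 48 + 24 + 4 + 12 + 6 = 221.
221 ÷ 2 = 110.5 beats.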